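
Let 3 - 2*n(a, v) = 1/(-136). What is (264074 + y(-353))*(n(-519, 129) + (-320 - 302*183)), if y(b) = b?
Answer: -234540783279/16 ≈ -1.4659e+10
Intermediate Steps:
n(a, v) = 409/272 (n(a, v) = 3/2 - ½/(-136) = 3/2 - ½*(-1/136) = 3/2 + 1/272 = 409/272)
(264074 + y(-353))*(n(-519, 129) + (-320 - 302*183)) = (264074 - 353)*(409/272 + (-320 - 302*183)) = 263721*(409/272 + (-320 - 55266)) = 263721*(409/272 - 55586) = 263721*(-15118983/272) = -234540783279/16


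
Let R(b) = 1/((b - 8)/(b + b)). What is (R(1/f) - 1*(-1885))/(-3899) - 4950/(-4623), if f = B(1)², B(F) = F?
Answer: 24703037/42058513 ≈ 0.58735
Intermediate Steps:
f = 1 (f = 1² = 1)
R(b) = 2*b/(-8 + b) (R(b) = 1/((-8 + b)/((2*b))) = 1/((-8 + b)*(1/(2*b))) = 1/((-8 + b)/(2*b)) = 2*b/(-8 + b))
(R(1/f) - 1*(-1885))/(-3899) - 4950/(-4623) = (2/(1*(-8 + 1/1)) - 1*(-1885))/(-3899) - 4950/(-4623) = (2*1/(-8 + 1) + 1885)*(-1/3899) - 4950*(-1/4623) = (2*1/(-7) + 1885)*(-1/3899) + 1650/1541 = (2*1*(-⅐) + 1885)*(-1/3899) + 1650/1541 = (-2/7 + 1885)*(-1/3899) + 1650/1541 = (13193/7)*(-1/3899) + 1650/1541 = -13193/27293 + 1650/1541 = 24703037/42058513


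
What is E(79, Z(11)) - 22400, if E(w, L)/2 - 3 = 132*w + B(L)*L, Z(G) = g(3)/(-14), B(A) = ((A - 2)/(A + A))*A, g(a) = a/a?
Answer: -301419/196 ≈ -1537.9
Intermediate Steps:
g(a) = 1
B(A) = -1 + A/2 (B(A) = ((-2 + A)/((2*A)))*A = ((-2 + A)*(1/(2*A)))*A = ((-2 + A)/(2*A))*A = -1 + A/2)
Z(G) = -1/14 (Z(G) = 1/(-14) = 1*(-1/14) = -1/14)
E(w, L) = 6 + 264*w + 2*L*(-1 + L/2) (E(w, L) = 6 + 2*(132*w + (-1 + L/2)*L) = 6 + 2*(132*w + L*(-1 + L/2)) = 6 + (264*w + 2*L*(-1 + L/2)) = 6 + 264*w + 2*L*(-1 + L/2))
E(79, Z(11)) - 22400 = (6 + 264*79 - (-2 - 1/14)/14) - 22400 = (6 + 20856 - 1/14*(-29/14)) - 22400 = (6 + 20856 + 29/196) - 22400 = 4088981/196 - 22400 = -301419/196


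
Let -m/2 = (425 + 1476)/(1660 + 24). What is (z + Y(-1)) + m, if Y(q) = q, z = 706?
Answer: 591709/842 ≈ 702.74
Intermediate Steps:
m = -1901/842 (m = -2*(425 + 1476)/(1660 + 24) = -3802/1684 = -2*1901/1684 = -1901/842 ≈ -2.2577)
(z + Y(-1)) + m = (706 - 1) - 1901/842 = 705 - 1901/842 = 591709/842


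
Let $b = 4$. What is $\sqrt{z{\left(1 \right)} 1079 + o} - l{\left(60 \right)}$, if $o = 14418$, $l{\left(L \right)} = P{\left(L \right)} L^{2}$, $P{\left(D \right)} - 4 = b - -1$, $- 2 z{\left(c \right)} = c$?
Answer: $-32400 + \frac{\sqrt{55514}}{2} \approx -32282.0$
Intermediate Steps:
$z{\left(c \right)} = - \frac{c}{2}$
$P{\left(D \right)} = 9$ ($P{\left(D \right)} = 4 + \left(4 - -1\right) = 4 + \left(4 + 1\right) = 4 + 5 = 9$)
$l{\left(L \right)} = 9 L^{2}$
$\sqrt{z{\left(1 \right)} 1079 + o} - l{\left(60 \right)} = \sqrt{\left(- \frac{1}{2}\right) 1 \cdot 1079 + 14418} - 9 \cdot 60^{2} = \sqrt{\left(- \frac{1}{2}\right) 1079 + 14418} - 9 \cdot 3600 = \sqrt{- \frac{1079}{2} + 14418} - 32400 = \sqrt{\frac{27757}{2}} - 32400 = \frac{\sqrt{55514}}{2} - 32400 = -32400 + \frac{\sqrt{55514}}{2}$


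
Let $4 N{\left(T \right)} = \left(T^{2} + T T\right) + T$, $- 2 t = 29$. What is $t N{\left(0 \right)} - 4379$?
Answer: $-4379$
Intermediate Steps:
$t = - \frac{29}{2}$ ($t = \left(- \frac{1}{2}\right) 29 = - \frac{29}{2} \approx -14.5$)
$N{\left(T \right)} = \frac{T^{2}}{2} + \frac{T}{4}$ ($N{\left(T \right)} = \frac{\left(T^{2} + T T\right) + T}{4} = \frac{\left(T^{2} + T^{2}\right) + T}{4} = \frac{2 T^{2} + T}{4} = \frac{T + 2 T^{2}}{4} = \frac{T^{2}}{2} + \frac{T}{4}$)
$t N{\left(0 \right)} - 4379 = - \frac{29 \cdot \frac{1}{4} \cdot 0 \left(1 + 2 \cdot 0\right)}{2} - 4379 = - \frac{29 \cdot \frac{1}{4} \cdot 0 \left(1 + 0\right)}{2} - 4379 = - \frac{29 \cdot \frac{1}{4} \cdot 0 \cdot 1}{2} - 4379 = \left(- \frac{29}{2}\right) 0 - 4379 = 0 - 4379 = -4379$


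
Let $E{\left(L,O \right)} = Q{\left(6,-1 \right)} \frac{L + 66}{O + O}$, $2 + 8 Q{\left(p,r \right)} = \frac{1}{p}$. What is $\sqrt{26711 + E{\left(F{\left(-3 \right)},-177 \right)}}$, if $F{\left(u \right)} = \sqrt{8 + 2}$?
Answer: $\frac{\sqrt{53557136484 + 1298 \sqrt{10}}}{1416} \approx 163.44$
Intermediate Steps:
$F{\left(u \right)} = \sqrt{10}$
$Q{\left(p,r \right)} = - \frac{1}{4} + \frac{1}{8 p}$
$E{\left(L,O \right)} = - \frac{11 \left(66 + L\right)}{96 O}$ ($E{\left(L,O \right)} = \frac{1 - 12}{8 \cdot 6} \frac{L + 66}{O + O} = \frac{1}{8} \cdot \frac{1}{6} \left(1 - 12\right) \frac{66 + L}{2 O} = \frac{1}{8} \cdot \frac{1}{6} \left(-11\right) \left(66 + L\right) \frac{1}{2 O} = - \frac{11 \frac{66 + L}{2 O}}{48} = - \frac{11 \left(66 + L\right)}{96 O}$)
$\sqrt{26711 + E{\left(F{\left(-3 \right)},-177 \right)}} = \sqrt{26711 + \frac{11 \left(-66 - \sqrt{10}\right)}{96 \left(-177\right)}} = \sqrt{26711 + \frac{11}{96} \left(- \frac{1}{177}\right) \left(-66 - \sqrt{10}\right)} = \sqrt{26711 + \left(\frac{121}{2832} + \frac{11 \sqrt{10}}{16992}\right)} = \sqrt{\frac{75645673}{2832} + \frac{11 \sqrt{10}}{16992}}$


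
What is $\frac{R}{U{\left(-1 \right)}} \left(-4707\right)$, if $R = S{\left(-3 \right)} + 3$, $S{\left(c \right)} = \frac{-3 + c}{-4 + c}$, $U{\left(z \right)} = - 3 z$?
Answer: $- \frac{42363}{7} \approx -6051.9$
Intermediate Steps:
$S{\left(c \right)} = \frac{-3 + c}{-4 + c}$
$R = \frac{27}{7}$ ($R = \frac{-3 - 3}{-4 - 3} + 3 = \frac{1}{-7} \left(-6\right) + 3 = \left(- \frac{1}{7}\right) \left(-6\right) + 3 = \frac{6}{7} + 3 = \frac{27}{7} \approx 3.8571$)
$\frac{R}{U{\left(-1 \right)}} \left(-4707\right) = \frac{27}{7 \left(\left(-3\right) \left(-1\right)\right)} \left(-4707\right) = \frac{27}{7 \cdot 3} \left(-4707\right) = \frac{27}{7} \cdot \frac{1}{3} \left(-4707\right) = \frac{9}{7} \left(-4707\right) = - \frac{42363}{7}$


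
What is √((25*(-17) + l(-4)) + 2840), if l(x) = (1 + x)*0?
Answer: √2415 ≈ 49.143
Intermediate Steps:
l(x) = 0
√((25*(-17) + l(-4)) + 2840) = √((25*(-17) + 0) + 2840) = √((-425 + 0) + 2840) = √(-425 + 2840) = √2415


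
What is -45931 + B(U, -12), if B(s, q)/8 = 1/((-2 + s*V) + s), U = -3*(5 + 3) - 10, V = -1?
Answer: -45935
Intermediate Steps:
U = -34 (U = -3*8 - 10 = -24 - 10 = -34)
B(s, q) = -4 (B(s, q) = 8/((-2 + s*(-1)) + s) = 8/((-2 - s) + s) = 8/(-2) = 8*(-½) = -4)
-45931 + B(U, -12) = -45931 - 4 = -45935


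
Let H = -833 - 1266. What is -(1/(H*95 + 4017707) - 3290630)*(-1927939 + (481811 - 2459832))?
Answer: -24538449829953621820/1909151 ≈ -1.2853e+13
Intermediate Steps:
H = -2099
-(1/(H*95 + 4017707) - 3290630)*(-1927939 + (481811 - 2459832)) = -(1/(-2099*95 + 4017707) - 3290630)*(-1927939 + (481811 - 2459832)) = -(1/(-199405 + 4017707) - 3290630)*(-1927939 - 1978021) = -(1/3818302 - 3290630)*(-3905960) = -(-12564619110259)*(-3905960)/3818302 = -1*24538449829953621820/1909151 = -24538449829953621820/1909151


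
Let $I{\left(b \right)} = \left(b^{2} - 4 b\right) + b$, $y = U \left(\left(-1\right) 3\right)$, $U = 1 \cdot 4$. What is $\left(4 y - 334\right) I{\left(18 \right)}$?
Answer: $-103140$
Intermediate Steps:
$U = 4$
$y = -12$ ($y = 4 \left(\left(-1\right) 3\right) = 4 \left(-3\right) = -12$)
$I{\left(b \right)} = b^{2} - 3 b$
$\left(4 y - 334\right) I{\left(18 \right)} = \left(4 \left(-12\right) - 334\right) 18 \left(-3 + 18\right) = \left(-48 - 334\right) 18 \cdot 15 = \left(-382\right) 270 = -103140$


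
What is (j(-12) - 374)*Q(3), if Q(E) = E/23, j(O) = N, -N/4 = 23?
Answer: -1398/23 ≈ -60.783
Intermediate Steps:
N = -92 (N = -4*23 = -92)
j(O) = -92
Q(E) = E/23 (Q(E) = E*(1/23) = E/23)
(j(-12) - 374)*Q(3) = (-92 - 374)*((1/23)*3) = -466*3/23 = -1398/23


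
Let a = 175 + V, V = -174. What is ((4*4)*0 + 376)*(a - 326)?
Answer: -122200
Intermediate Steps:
a = 1 (a = 175 - 174 = 1)
((4*4)*0 + 376)*(a - 326) = ((4*4)*0 + 376)*(1 - 326) = (16*0 + 376)*(-325) = (0 + 376)*(-325) = 376*(-325) = -122200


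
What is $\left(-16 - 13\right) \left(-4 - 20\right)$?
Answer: $696$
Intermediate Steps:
$\left(-16 - 13\right) \left(-4 - 20\right) = - 29 \left(-4 - 20\right) = \left(-29\right) \left(-24\right) = 696$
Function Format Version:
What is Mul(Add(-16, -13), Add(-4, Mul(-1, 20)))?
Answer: 696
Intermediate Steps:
Mul(Add(-16, -13), Add(-4, Mul(-1, 20))) = Mul(-29, Add(-4, -20)) = Mul(-29, -24) = 696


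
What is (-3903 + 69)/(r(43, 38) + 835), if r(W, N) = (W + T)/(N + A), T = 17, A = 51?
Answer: -341226/74375 ≈ -4.5879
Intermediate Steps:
r(W, N) = (17 + W)/(51 + N) (r(W, N) = (W + 17)/(N + 51) = (17 + W)/(51 + N))
(-3903 + 69)/(r(43, 38) + 835) = (-3903 + 69)/((17 + 43)/(51 + 38) + 835) = -3834/(60/89 + 835) = -3834/74375/89 = -3834*89/74375 = -341226/74375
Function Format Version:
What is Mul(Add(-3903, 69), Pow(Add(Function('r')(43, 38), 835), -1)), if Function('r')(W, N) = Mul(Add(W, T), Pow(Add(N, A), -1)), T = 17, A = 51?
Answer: Rational(-341226, 74375) ≈ -4.5879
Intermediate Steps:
Function('r')(W, N) = Mul(Pow(Add(51, N), -1), Add(17, W)) (Function('r')(W, N) = Mul(Add(W, 17), Pow(Add(N, 51), -1)) = Mul(Add(17, W), Pow(Add(51, N), -1)) = Mul(Pow(Add(51, N), -1), Add(17, W)))
Mul(Add(-3903, 69), Pow(Add(Function('r')(43, 38), 835), -1)) = Mul(Add(-3903, 69), Pow(Add(Mul(Pow(Add(51, 38), -1), Add(17, 43)), 835), -1)) = Mul(-3834, Pow(Add(Mul(Pow(89, -1), 60), 835), -1)) = Mul(-3834, Pow(Add(Mul(Rational(1, 89), 60), 835), -1)) = Mul(-3834, Pow(Add(Rational(60, 89), 835), -1)) = Mul(-3834, Pow(Rational(74375, 89), -1)) = Mul(-3834, Rational(89, 74375)) = Rational(-341226, 74375)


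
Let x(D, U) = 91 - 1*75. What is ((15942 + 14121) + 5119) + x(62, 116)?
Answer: 35198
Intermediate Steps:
x(D, U) = 16 (x(D, U) = 91 - 75 = 16)
((15942 + 14121) + 5119) + x(62, 116) = ((15942 + 14121) + 5119) + 16 = (30063 + 5119) + 16 = 35182 + 16 = 35198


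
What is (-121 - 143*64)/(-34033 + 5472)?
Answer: 9273/28561 ≈ 0.32467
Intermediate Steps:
(-121 - 143*64)/(-34033 + 5472) = (-121 - 9152)/(-28561) = -9273*(-1/28561) = 9273/28561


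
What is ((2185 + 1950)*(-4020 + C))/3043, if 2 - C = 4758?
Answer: -36288760/3043 ≈ -11925.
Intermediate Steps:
C = -4756 (C = 2 - 1*4758 = 2 - 4758 = -4756)
((2185 + 1950)*(-4020 + C))/3043 = ((2185 + 1950)*(-4020 - 4756))/3043 = (4135*(-8776))*(1/3043) = -36288760*1/3043 = -36288760/3043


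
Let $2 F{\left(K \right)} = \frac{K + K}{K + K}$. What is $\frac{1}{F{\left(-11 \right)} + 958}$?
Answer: $\frac{2}{1917} \approx 0.0010433$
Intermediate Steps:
$F{\left(K \right)} = \frac{1}{2}$ ($F{\left(K \right)} = \frac{\left(K + K\right) \frac{1}{K + K}}{2} = \frac{2 K \frac{1}{2 K}}{2} = \frac{1}{2} \cdot 1 = \frac{1}{2}$)
$\frac{1}{F{\left(-11 \right)} + 958} = \frac{1}{\frac{1}{2} + 958} = \frac{1}{\frac{1917}{2}} = \frac{2}{1917}$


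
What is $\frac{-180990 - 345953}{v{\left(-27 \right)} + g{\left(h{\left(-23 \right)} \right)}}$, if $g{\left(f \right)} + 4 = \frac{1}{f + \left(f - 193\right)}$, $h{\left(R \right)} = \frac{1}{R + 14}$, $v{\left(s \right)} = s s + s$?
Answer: $- \frac{916353877}{1213813} \approx -754.94$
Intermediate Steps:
$v{\left(s \right)} = s + s^{2}$ ($v{\left(s \right)} = s^{2} + s = s + s^{2}$)
$h{\left(R \right)} = \frac{1}{14 + R}$
$g{\left(f \right)} = -4 + \frac{1}{-193 + 2 f}$ ($g{\left(f \right)} = -4 + \frac{1}{f + \left(f - 193\right)} = -4 + \frac{1}{f + \left(-193 + f\right)} = -4 + \frac{1}{-193 + 2 f}$)
$\frac{-180990 - 345953}{v{\left(-27 \right)} + g{\left(h{\left(-23 \right)} \right)}} = \frac{-180990 - 345953}{- 27 \left(1 - 27\right) + \frac{773 - \frac{8}{14 - 23}}{-193 + \frac{2}{14 - 23}}} = - \frac{526943}{\left(-27\right) \left(-26\right) + \frac{773 - \frac{8}{-9}}{-193 + \frac{2}{-9}}} = - \frac{526943}{702 + \frac{773 - - \frac{8}{9}}{-193 + 2 \left(- \frac{1}{9}\right)}} = - \frac{526943}{702 + \frac{773 + \frac{8}{9}}{-193 - \frac{2}{9}}} = - \frac{526943}{702 + \frac{1}{- \frac{1739}{9}} \cdot \frac{6965}{9}} = - \frac{526943}{702 - \frac{6965}{1739}} = - \frac{526943}{\frac{1213813}{1739}} = \left(-526943\right) \frac{1739}{1213813} = - \frac{916353877}{1213813}$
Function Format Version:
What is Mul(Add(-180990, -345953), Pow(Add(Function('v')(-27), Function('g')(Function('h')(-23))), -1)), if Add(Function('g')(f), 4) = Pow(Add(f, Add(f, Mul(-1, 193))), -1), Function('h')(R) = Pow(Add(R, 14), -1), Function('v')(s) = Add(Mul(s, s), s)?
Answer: Rational(-916353877, 1213813) ≈ -754.94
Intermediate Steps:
Function('v')(s) = Add(s, Pow(s, 2)) (Function('v')(s) = Add(Pow(s, 2), s) = Add(s, Pow(s, 2)))
Function('h')(R) = Pow(Add(14, R), -1)
Function('g')(f) = Add(-4, Pow(Add(-193, Mul(2, f)), -1)) (Function('g')(f) = Add(-4, Pow(Add(f, Add(f, Mul(-1, 193))), -1)) = Add(-4, Pow(Add(f, Add(f, -193)), -1)) = Add(-4, Pow(Add(f, Add(-193, f)), -1)) = Add(-4, Pow(Add(-193, Mul(2, f)), -1)))
Mul(Add(-180990, -345953), Pow(Add(Function('v')(-27), Function('g')(Function('h')(-23))), -1)) = Mul(Add(-180990, -345953), Pow(Add(Mul(-27, Add(1, -27)), Mul(Pow(Add(-193, Mul(2, Pow(Add(14, -23), -1))), -1), Add(773, Mul(-8, Pow(Add(14, -23), -1))))), -1)) = Mul(-526943, Pow(Add(Mul(-27, -26), Mul(Pow(Add(-193, Mul(2, Pow(-9, -1))), -1), Add(773, Mul(-8, Pow(-9, -1))))), -1)) = Mul(-526943, Pow(Add(702, Mul(Pow(Add(-193, Mul(2, Rational(-1, 9))), -1), Add(773, Mul(-8, Rational(-1, 9))))), -1)) = Mul(-526943, Pow(Add(702, Mul(Pow(Add(-193, Rational(-2, 9)), -1), Add(773, Rational(8, 9)))), -1)) = Mul(-526943, Pow(Add(702, Mul(Pow(Rational(-1739, 9), -1), Rational(6965, 9))), -1)) = Mul(-526943, Pow(Add(702, Mul(Rational(-9, 1739), Rational(6965, 9))), -1)) = Mul(-526943, Pow(Add(702, Rational(-6965, 1739)), -1)) = Mul(-526943, Pow(Rational(1213813, 1739), -1)) = Mul(-526943, Rational(1739, 1213813)) = Rational(-916353877, 1213813)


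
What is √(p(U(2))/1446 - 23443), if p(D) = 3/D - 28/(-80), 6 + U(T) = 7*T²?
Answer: I*√593109851325090/159060 ≈ 153.11*I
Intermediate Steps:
U(T) = -6 + 7*T²
p(D) = 7/20 + 3/D (p(D) = 3/D - 28*(-1/80) = 3/D + 7/20 = 7/20 + 3/D)
√(p(U(2))/1446 - 23443) = √((7/20 + 3/(-6 + 7*2²))/1446 - 23443) = √((7/20 + 3/(-6 + 7*4))*(1/1446) - 23443) = √((7/20 + 3/(-6 + 28))*(1/1446) - 23443) = √((7/20 + 3/22)*(1/1446) - 23443) = √((107/220)*(1/1446) - 23443) = √(107/318120 - 23443) = √(-7457687053/318120) = I*√593109851325090/159060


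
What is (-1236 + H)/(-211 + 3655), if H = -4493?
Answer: -5729/3444 ≈ -1.6635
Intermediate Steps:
(-1236 + H)/(-211 + 3655) = (-1236 - 4493)/(-211 + 3655) = -5729/3444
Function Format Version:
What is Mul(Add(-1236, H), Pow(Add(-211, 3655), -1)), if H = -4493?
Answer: Rational(-5729, 3444) ≈ -1.6635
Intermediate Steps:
Mul(Add(-1236, H), Pow(Add(-211, 3655), -1)) = Mul(Add(-1236, -4493), Pow(Add(-211, 3655), -1)) = Mul(-5729, Pow(3444, -1)) = Mul(-5729, Rational(1, 3444)) = Rational(-5729, 3444)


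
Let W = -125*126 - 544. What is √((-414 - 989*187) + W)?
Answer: I*√201651 ≈ 449.06*I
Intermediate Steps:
W = -16294 (W = -15750 - 544 = -16294)
√((-414 - 989*187) + W) = √((-414 - 989*187) - 16294) = √((-414 - 184943) - 16294) = √(-185357 - 16294) = √(-201651) = I*√201651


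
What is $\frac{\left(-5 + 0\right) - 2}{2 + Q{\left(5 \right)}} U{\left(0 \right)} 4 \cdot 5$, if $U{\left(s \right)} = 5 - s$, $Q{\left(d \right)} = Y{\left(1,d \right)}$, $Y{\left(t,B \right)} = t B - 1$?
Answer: $- \frac{350}{3} \approx -116.67$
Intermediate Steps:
$Y{\left(t,B \right)} = -1 + B t$ ($Y{\left(t,B \right)} = B t - 1 = -1 + B t$)
$Q{\left(d \right)} = -1 + d$ ($Q{\left(d \right)} = -1 + d 1 = -1 + d$)
$\frac{\left(-5 + 0\right) - 2}{2 + Q{\left(5 \right)}} U{\left(0 \right)} 4 \cdot 5 = \frac{\left(-5 + 0\right) - 2}{2 + \left(-1 + 5\right)} \left(5 - 0\right) 4 \cdot 5 = \frac{-5 - 2}{2 + 4} \left(5 + 0\right) 4 \cdot 5 = \frac{1}{6} \left(-7\right) 5 \cdot 4 \cdot 5 = \frac{1}{6} \left(-7\right) 20 \cdot 5 = \left(- \frac{7}{6}\right) 100 = - \frac{350}{3}$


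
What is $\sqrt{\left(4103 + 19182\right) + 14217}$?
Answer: $\sqrt{37502} \approx 193.65$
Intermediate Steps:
$\sqrt{\left(4103 + 19182\right) + 14217} = \sqrt{23285 + 14217} = \sqrt{37502}$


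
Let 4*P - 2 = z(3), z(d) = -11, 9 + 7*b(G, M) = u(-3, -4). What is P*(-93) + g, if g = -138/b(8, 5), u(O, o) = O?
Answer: 1159/4 ≈ 289.75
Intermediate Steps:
b(G, M) = -12/7 (b(G, M) = -9/7 + (⅐)*(-3) = -9/7 - 3/7 = -12/7)
P = -9/4 (P = ½ + (¼)*(-11) = ½ - 11/4 = -9/4 ≈ -2.2500)
g = 161/2 (g = -138/(-12/7) = -138*(-7/12) = 161/2 ≈ 80.500)
P*(-93) + g = -9/4*(-93) + 161/2 = 837/4 + 161/2 = 1159/4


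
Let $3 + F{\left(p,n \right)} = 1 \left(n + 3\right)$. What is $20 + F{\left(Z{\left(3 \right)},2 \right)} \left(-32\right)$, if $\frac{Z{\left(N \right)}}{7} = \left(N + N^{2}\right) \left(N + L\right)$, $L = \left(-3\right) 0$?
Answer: $-44$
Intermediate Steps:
$L = 0$
$Z{\left(N \right)} = 7 N \left(N + N^{2}\right)$ ($Z{\left(N \right)} = 7 \left(N + N^{2}\right) \left(N + 0\right) = 7 \left(N + N^{2}\right) N = 7 N \left(N + N^{2}\right)$)
$F{\left(p,n \right)} = n$ ($F{\left(p,n \right)} = -3 + 1 \left(n + 3\right) = -3 + 1 \left(3 + n\right) = -3 + \left(3 + n\right) = n$)
$20 + F{\left(Z{\left(3 \right)},2 \right)} \left(-32\right) = 20 + 2 \left(-32\right) = 20 - 64 = -44$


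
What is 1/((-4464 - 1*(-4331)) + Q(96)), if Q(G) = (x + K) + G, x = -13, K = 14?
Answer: -1/36 ≈ -0.027778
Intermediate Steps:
Q(G) = 1 + G (Q(G) = (-13 + 14) + G = 1 + G)
1/((-4464 - 1*(-4331)) + Q(96)) = 1/((-4464 - 1*(-4331)) + (1 + 96)) = 1/((-4464 + 4331) + 97) = 1/(-133 + 97) = 1/(-36) = -1/36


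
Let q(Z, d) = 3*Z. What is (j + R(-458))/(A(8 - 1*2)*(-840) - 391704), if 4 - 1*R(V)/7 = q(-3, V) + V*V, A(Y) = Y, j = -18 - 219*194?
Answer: 503587/132248 ≈ 3.8079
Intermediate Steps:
j = -42504 (j = -18 - 42486 = -42504)
R(V) = 91 - 7*V² (R(V) = 28 - 7*(3*(-3) + V*V) = 28 - 7*(-9 + V²) = 28 + (63 - 7*V²) = 91 - 7*V²)
(j + R(-458))/(A(8 - 1*2)*(-840) - 391704) = (-42504 + (91 - 7*(-458)²))/((8 - 1*2)*(-840) - 391704) = (-42504 + (91 - 7*209764))/((8 - 2)*(-840) - 391704) = (-42504 + (91 - 1468348))/(6*(-840) - 391704) = (-42504 - 1468257)/(-5040 - 391704) = -1510761/(-396744) = -1510761*(-1/396744) = 503587/132248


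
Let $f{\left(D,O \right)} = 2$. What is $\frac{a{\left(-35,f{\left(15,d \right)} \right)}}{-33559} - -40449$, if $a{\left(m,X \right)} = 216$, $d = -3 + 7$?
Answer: $\frac{1357427775}{33559} \approx 40449.0$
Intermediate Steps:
$d = 4$
$\frac{a{\left(-35,f{\left(15,d \right)} \right)}}{-33559} - -40449 = \frac{216}{-33559} - -40449 = 216 \left(- \frac{1}{33559}\right) + 40449 = - \frac{216}{33559} + 40449 = \frac{1357427775}{33559}$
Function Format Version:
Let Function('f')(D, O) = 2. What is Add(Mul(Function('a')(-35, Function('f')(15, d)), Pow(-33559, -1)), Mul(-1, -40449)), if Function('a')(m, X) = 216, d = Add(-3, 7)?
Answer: Rational(1357427775, 33559) ≈ 40449.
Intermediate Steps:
d = 4
Add(Mul(Function('a')(-35, Function('f')(15, d)), Pow(-33559, -1)), Mul(-1, -40449)) = Add(Mul(216, Pow(-33559, -1)), Mul(-1, -40449)) = Add(Mul(216, Rational(-1, 33559)), 40449) = Add(Rational(-216, 33559), 40449) = Rational(1357427775, 33559)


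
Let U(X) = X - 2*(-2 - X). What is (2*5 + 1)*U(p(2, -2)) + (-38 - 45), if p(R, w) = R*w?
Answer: -171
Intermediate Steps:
U(X) = 4 + 3*X (U(X) = X + (4 + 2*X) = 4 + 3*X)
(2*5 + 1)*U(p(2, -2)) + (-38 - 45) = (2*5 + 1)*(4 + 3*(2*(-2))) + (-38 - 45) = (10 + 1)*(4 + 3*(-4)) - 83 = 11*(4 - 12) - 83 = 11*(-8) - 83 = -88 - 83 = -171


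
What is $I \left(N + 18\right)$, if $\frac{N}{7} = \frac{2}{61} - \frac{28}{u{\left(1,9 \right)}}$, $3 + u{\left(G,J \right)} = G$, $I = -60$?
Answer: $- \frac{425400}{61} \approx -6973.8$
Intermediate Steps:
$u{\left(G,J \right)} = -3 + G$
$N = \frac{5992}{61}$ ($N = 7 \left(\frac{2}{61} - \frac{28}{-3 + 1}\right) = 7 \left(2 \cdot \frac{1}{61} - \frac{28}{-2}\right) = 7 \left(\frac{2}{61} - -14\right) = 7 \left(\frac{2}{61} + 14\right) = 7 \cdot \frac{856}{61} = \frac{5992}{61} \approx 98.229$)
$I \left(N + 18\right) = - 60 \left(\frac{5992}{61} + 18\right) = \left(-60\right) \frac{7090}{61} = - \frac{425400}{61}$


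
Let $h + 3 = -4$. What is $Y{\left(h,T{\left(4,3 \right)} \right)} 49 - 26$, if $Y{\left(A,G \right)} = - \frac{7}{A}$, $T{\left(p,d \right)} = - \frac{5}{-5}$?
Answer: $23$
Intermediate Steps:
$h = -7$ ($h = -3 - 4 = -7$)
$T{\left(p,d \right)} = 1$ ($T{\left(p,d \right)} = \left(-5\right) \left(- \frac{1}{5}\right) = 1$)
$Y{\left(h,T{\left(4,3 \right)} \right)} 49 - 26 = - \frac{7}{-7} \cdot 49 - 26 = \left(-7\right) \left(- \frac{1}{7}\right) 49 - 26 = 1 \cdot 49 - 26 = 49 - 26 = 23$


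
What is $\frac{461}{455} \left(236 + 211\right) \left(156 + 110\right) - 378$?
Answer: $\frac{7805976}{65} \approx 1.2009 \cdot 10^{5}$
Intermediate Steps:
$\frac{461}{455} \left(236 + 211\right) \left(156 + 110\right) - 378 = 461 \cdot \frac{1}{455} \cdot 447 \cdot 266 - 378 = \frac{461}{455} \cdot 118902 - 378 = \frac{7830546}{65} - 378 = \frac{7805976}{65}$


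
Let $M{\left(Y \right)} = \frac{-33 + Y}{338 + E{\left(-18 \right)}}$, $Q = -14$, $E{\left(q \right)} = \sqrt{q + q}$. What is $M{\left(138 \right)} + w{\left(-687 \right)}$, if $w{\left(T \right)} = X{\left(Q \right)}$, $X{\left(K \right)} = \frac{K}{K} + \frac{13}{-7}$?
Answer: $- \frac{43725}{79996} - \frac{63 i}{11428} \approx -0.54659 - 0.0055128 i$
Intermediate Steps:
$E{\left(q \right)} = \sqrt{2} \sqrt{q}$ ($E{\left(q \right)} = \sqrt{2 q} = \sqrt{2} \sqrt{q}$)
$X{\left(K \right)} = - \frac{6}{7}$ ($X{\left(K \right)} = 1 + 13 \left(- \frac{1}{7}\right) = 1 - \frac{13}{7} = - \frac{6}{7}$)
$M{\left(Y \right)} = \frac{\left(-33 + Y\right) \left(338 - 6 i\right)}{114280}$ ($M{\left(Y \right)} = \frac{-33 + Y}{338 + \sqrt{2} \sqrt{-18}} = \frac{-33 + Y}{338 + \sqrt{2} \cdot 3 i \sqrt{2}} = \frac{-33 + Y}{338 + 6 i} = \left(-33 + Y\right) \frac{338 - 6 i}{114280} = \frac{\left(-33 + Y\right) \left(338 - 6 i\right)}{114280}$)
$w{\left(T \right)} = - \frac{6}{7}$
$M{\left(138 \right)} + w{\left(-687 \right)} = \frac{\left(-33 + 138\right) \left(169 - 3 i\right)}{57140} - \frac{6}{7} = \frac{1}{57140} \cdot 105 \left(169 - 3 i\right) - \frac{6}{7} = \left(\frac{3549}{11428} - \frac{63 i}{11428}\right) - \frac{6}{7} = - \frac{43725}{79996} - \frac{63 i}{11428}$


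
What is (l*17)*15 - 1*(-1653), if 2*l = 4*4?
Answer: 3693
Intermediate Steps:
l = 8 (l = (4*4)/2 = (½)*16 = 8)
(l*17)*15 - 1*(-1653) = (8*17)*15 - 1*(-1653) = 136*15 + 1653 = 2040 + 1653 = 3693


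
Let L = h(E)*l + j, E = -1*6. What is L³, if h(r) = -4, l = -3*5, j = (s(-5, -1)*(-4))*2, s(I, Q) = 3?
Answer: 46656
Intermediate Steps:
j = -24 (j = (3*(-4))*2 = -12*2 = -24)
l = -15
E = -6
L = 36 (L = -4*(-15) - 24 = 60 - 24 = 36)
L³ = 36³ = 46656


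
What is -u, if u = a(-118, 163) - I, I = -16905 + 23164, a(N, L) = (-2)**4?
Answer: 6243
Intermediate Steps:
a(N, L) = 16
I = 6259
u = -6243 (u = 16 - 1*6259 = 16 - 6259 = -6243)
-u = -1*(-6243) = 6243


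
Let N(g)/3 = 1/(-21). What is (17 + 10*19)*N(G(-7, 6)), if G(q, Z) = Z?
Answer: -207/7 ≈ -29.571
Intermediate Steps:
N(g) = -⅐ (N(g) = 3*(1/(-21)) = 3*(1*(-1/21)) = 3*(-1/21) = -⅐)
(17 + 10*19)*N(G(-7, 6)) = (17 + 10*19)*(-⅐) = (17 + 190)*(-⅐) = 207*(-⅐) = -207/7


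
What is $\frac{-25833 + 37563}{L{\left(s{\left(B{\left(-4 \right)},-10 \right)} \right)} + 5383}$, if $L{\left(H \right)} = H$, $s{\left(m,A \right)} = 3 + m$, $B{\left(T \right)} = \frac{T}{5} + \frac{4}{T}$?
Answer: $\frac{58650}{26921} \approx 2.1786$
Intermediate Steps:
$B{\left(T \right)} = \frac{4}{T} + \frac{T}{5}$ ($B{\left(T \right)} = T \frac{1}{5} + \frac{4}{T} = \frac{T}{5} + \frac{4}{T} = \frac{4}{T} + \frac{T}{5}$)
$\frac{-25833 + 37563}{L{\left(s{\left(B{\left(-4 \right)},-10 \right)} \right)} + 5383} = \frac{-25833 + 37563}{\left(3 + \left(\frac{4}{-4} + \frac{1}{5} \left(-4\right)\right)\right) + 5383} = \frac{11730}{\left(3 + \left(4 \left(- \frac{1}{4}\right) - \frac{4}{5}\right)\right) + 5383} = \frac{11730}{\left(3 - \frac{9}{5}\right) + 5383} = \frac{11730}{\frac{6}{5} + 5383} = \frac{11730}{\frac{26921}{5}} = 11730 \cdot \frac{5}{26921} = \frac{58650}{26921}$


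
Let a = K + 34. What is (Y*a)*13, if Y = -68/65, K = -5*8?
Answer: 408/5 ≈ 81.600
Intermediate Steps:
K = -40
a = -6 (a = -40 + 34 = -6)
Y = -68/65 (Y = -68*1/65 = -68/65 ≈ -1.0462)
(Y*a)*13 = -68/65*(-6)*13 = (408/65)*13 = 408/5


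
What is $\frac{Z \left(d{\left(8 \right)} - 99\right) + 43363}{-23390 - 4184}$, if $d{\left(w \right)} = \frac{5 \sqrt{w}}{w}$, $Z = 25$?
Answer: $- \frac{20444}{13787} - \frac{125 \sqrt{2}}{110296} \approx -1.4844$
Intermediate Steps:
$d{\left(w \right)} = \frac{5}{\sqrt{w}}$
$\frac{Z \left(d{\left(8 \right)} - 99\right) + 43363}{-23390 - 4184} = \frac{25 \left(\frac{5}{2 \sqrt{2}} - 99\right) + 43363}{-23390 - 4184} = \frac{25 \left(5 \frac{\sqrt{2}}{4} - 99\right) + 43363}{-27574} = \left(25 \left(\frac{5 \sqrt{2}}{4} - 99\right) + 43363\right) \left(- \frac{1}{27574}\right) = \left(25 \left(-99 + \frac{5 \sqrt{2}}{4}\right) + 43363\right) \left(- \frac{1}{27574}\right) = \left(\left(-2475 + \frac{125 \sqrt{2}}{4}\right) + 43363\right) \left(- \frac{1}{27574}\right) = \left(40888 + \frac{125 \sqrt{2}}{4}\right) \left(- \frac{1}{27574}\right) = - \frac{20444}{13787} - \frac{125 \sqrt{2}}{110296}$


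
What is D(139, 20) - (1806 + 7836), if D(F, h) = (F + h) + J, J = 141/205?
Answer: -1943874/205 ≈ -9482.3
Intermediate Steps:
J = 141/205 (J = 141*(1/205) = 141/205 ≈ 0.68781)
D(F, h) = 141/205 + F + h (D(F, h) = (F + h) + 141/205 = 141/205 + F + h)
D(139, 20) - (1806 + 7836) = (141/205 + 139 + 20) - (1806 + 7836) = 32736/205 - 1*9642 = 32736/205 - 9642 = -1943874/205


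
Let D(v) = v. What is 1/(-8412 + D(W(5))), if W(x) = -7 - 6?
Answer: -1/8425 ≈ -0.00011869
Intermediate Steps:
W(x) = -13
1/(-8412 + D(W(5))) = 1/(-8412 - 13) = 1/(-8425) = -1/8425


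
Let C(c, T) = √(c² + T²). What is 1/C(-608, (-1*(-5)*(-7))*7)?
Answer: √429689/429689 ≈ 0.0015255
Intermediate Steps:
C(c, T) = √(T² + c²)
1/C(-608, (-1*(-5)*(-7))*7) = 1/(√(((-1*(-5)*(-7))*7)² + (-608)²)) = 1/(√(((5*(-7))*7)² + 369664)) = 1/(√((-35*7)² + 369664)) = 1/(√((-245)² + 369664)) = 1/(√(60025 + 369664)) = 1/(√429689) = √429689/429689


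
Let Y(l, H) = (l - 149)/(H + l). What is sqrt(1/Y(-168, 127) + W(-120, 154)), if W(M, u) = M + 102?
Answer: I*sqrt(1795805)/317 ≈ 4.2274*I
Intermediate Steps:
Y(l, H) = (-149 + l)/(H + l)
W(M, u) = 102 + M
sqrt(1/Y(-168, 127) + W(-120, 154)) = sqrt(1/((-149 - 168)/(127 - 168)) + (102 - 120)) = sqrt(1/(-317/(-41)) - 18) = sqrt(1/(-1/41*(-317)) - 18) = sqrt(1/(317/41) - 18) = sqrt(41/317 - 18) = sqrt(-5665/317) = I*sqrt(1795805)/317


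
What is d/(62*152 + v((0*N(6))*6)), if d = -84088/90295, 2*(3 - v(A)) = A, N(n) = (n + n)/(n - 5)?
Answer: -84088/851210965 ≈ -9.8786e-5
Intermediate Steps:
N(n) = 2*n/(-5 + n) (N(n) = (2*n)/(-5 + n) = 2*n/(-5 + n))
v(A) = 3 - A/2
d = -84088/90295 (d = -84088*1/90295 = -84088/90295 ≈ -0.93126)
d/(62*152 + v((0*N(6))*6)) = -84088/(90295*(62*152 + (3 - 0*(2*6/(-5 + 6))*6/2))) = -84088/(90295*(9424 + (3 - 0*(2*6/1)*6/2))) = -84088/(90295*(9424 + (3 - 0*(2*6*1)*6/2))) = -84088/(90295*(9424 + (3 - 0*12*6/2))) = -84088/(90295*(9424 + (3 - 0*6))) = -84088/(90295*(9424 + (3 - 1/2*0))) = -84088/(90295*(9424 + (3 + 0))) = -84088/(90295*(9424 + 3)) = -84088/90295/9427 = -84088/90295*1/9427 = -84088/851210965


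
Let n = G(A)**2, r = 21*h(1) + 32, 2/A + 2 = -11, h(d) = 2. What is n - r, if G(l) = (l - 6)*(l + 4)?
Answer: 13886486/28561 ≈ 486.20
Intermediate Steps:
A = -2/13 (A = 2/(-2 - 11) = 2/(-13) = 2*(-1/13) = -2/13 ≈ -0.15385)
G(l) = (-6 + l)*(4 + l)
r = 74 (r = 21*2 + 32 = 42 + 32 = 74)
n = 16000000/28561 (n = (-24 + (-2/13)**2 - 2*(-2/13))**2 = (-24 + 4/169 + 4/13)**2 = (-4000/169)**2 = 16000000/28561 ≈ 560.20)
n - r = 16000000/28561 - 1*74 = 16000000/28561 - 74 = 13886486/28561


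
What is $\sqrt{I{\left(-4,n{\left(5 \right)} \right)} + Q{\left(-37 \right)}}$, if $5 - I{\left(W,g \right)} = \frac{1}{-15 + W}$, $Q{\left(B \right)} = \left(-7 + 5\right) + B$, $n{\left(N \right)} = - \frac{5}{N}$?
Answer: $\frac{i \sqrt{12255}}{19} \approx 5.8264 i$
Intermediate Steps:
$Q{\left(B \right)} = -2 + B$
$I{\left(W,g \right)} = 5 - \frac{1}{-15 + W}$
$\sqrt{I{\left(-4,n{\left(5 \right)} \right)} + Q{\left(-37 \right)}} = \sqrt{\frac{-76 + 5 \left(-4\right)}{-15 - 4} - 39} = \sqrt{\frac{-76 - 20}{-19} - 39} = \sqrt{\left(- \frac{1}{19}\right) \left(-96\right) - 39} = \sqrt{\frac{96}{19} - 39} = \sqrt{- \frac{645}{19}} = \frac{i \sqrt{12255}}{19}$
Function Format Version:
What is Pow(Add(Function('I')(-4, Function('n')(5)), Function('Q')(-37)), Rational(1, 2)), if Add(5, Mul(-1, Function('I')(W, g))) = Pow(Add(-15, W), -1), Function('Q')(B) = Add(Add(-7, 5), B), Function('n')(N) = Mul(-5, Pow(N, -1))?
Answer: Mul(Rational(1, 19), I, Pow(12255, Rational(1, 2))) ≈ Mul(5.8264, I)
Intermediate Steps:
Function('Q')(B) = Add(-2, B)
Function('I')(W, g) = Add(5, Mul(-1, Pow(Add(-15, W), -1)))
Pow(Add(Function('I')(-4, Function('n')(5)), Function('Q')(-37)), Rational(1, 2)) = Pow(Add(Mul(Pow(Add(-15, -4), -1), Add(-76, Mul(5, -4))), Add(-2, -37)), Rational(1, 2)) = Pow(Add(Mul(Pow(-19, -1), Add(-76, -20)), -39), Rational(1, 2)) = Pow(Add(Mul(Rational(-1, 19), -96), -39), Rational(1, 2)) = Pow(Add(Rational(96, 19), -39), Rational(1, 2)) = Pow(Rational(-645, 19), Rational(1, 2)) = Mul(Rational(1, 19), I, Pow(12255, Rational(1, 2)))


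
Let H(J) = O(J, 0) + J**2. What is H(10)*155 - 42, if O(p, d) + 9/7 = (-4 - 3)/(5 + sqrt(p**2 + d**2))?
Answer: 318914/21 ≈ 15186.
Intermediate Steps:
O(p, d) = -9/7 - 7/(5 + sqrt(d**2 + p**2)) (O(p, d) = -9/7 + (-4 - 3)/(5 + sqrt(p**2 + d**2)) = -9/7 - 7/(5 + sqrt(d**2 + p**2)))
H(J) = J**2 + (-94 - 9*sqrt(J**2))/(7*(5 + sqrt(J**2))) (H(J) = (-94 - 9*sqrt(0**2 + J**2))/(7*(5 + sqrt(0**2 + J**2))) + J**2 = (-94 - 9*sqrt(0 + J**2))/(7*(5 + sqrt(0 + J**2))) + J**2 = (-94 - 9*sqrt(J**2))/(7*(5 + sqrt(J**2))) + J**2 = J**2 + (-94 - 9*sqrt(J**2))/(7*(5 + sqrt(J**2))))
H(10)*155 - 42 = ((-94 - 9*sqrt(10**2) + 7*10**2*(5 + sqrt(10**2)))/(7*(5 + sqrt(10**2))))*155 - 42 = ((-94 - 9*sqrt(100) + 7*100*(5 + sqrt(100)))/(7*(5 + sqrt(100))))*155 - 42 = ((-94 - 9*10 + 7*100*(5 + 10))/(7*(5 + 10)))*155 - 42 = ((1/7)*(-94 - 90 + 7*100*15)/15)*155 - 42 = ((1/7)*(1/15)*(-94 - 90 + 10500))*155 - 42 = ((1/7)*(1/15)*10316)*155 - 42 = (10316/105)*155 - 42 = 319796/21 - 42 = 318914/21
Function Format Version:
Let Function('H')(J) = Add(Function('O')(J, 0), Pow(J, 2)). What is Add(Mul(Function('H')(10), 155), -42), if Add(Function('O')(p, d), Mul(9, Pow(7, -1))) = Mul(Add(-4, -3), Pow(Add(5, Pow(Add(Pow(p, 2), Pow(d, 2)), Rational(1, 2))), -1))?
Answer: Rational(318914, 21) ≈ 15186.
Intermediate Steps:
Function('O')(p, d) = Add(Rational(-9, 7), Mul(-7, Pow(Add(5, Pow(Add(Pow(d, 2), Pow(p, 2)), Rational(1, 2))), -1))) (Function('O')(p, d) = Add(Rational(-9, 7), Mul(Add(-4, -3), Pow(Add(5, Pow(Add(Pow(p, 2), Pow(d, 2)), Rational(1, 2))), -1))) = Add(Rational(-9, 7), Mul(-7, Pow(Add(5, Pow(Add(Pow(d, 2), Pow(p, 2)), Rational(1, 2))), -1))))
Function('H')(J) = Add(Pow(J, 2), Mul(Rational(1, 7), Pow(Add(5, Pow(Pow(J, 2), Rational(1, 2))), -1), Add(-94, Mul(-9, Pow(Pow(J, 2), Rational(1, 2)))))) (Function('H')(J) = Add(Mul(Rational(1, 7), Pow(Add(5, Pow(Add(Pow(0, 2), Pow(J, 2)), Rational(1, 2))), -1), Add(-94, Mul(-9, Pow(Add(Pow(0, 2), Pow(J, 2)), Rational(1, 2))))), Pow(J, 2)) = Add(Mul(Rational(1, 7), Pow(Add(5, Pow(Add(0, Pow(J, 2)), Rational(1, 2))), -1), Add(-94, Mul(-9, Pow(Add(0, Pow(J, 2)), Rational(1, 2))))), Pow(J, 2)) = Add(Mul(Rational(1, 7), Pow(Add(5, Pow(Pow(J, 2), Rational(1, 2))), -1), Add(-94, Mul(-9, Pow(Pow(J, 2), Rational(1, 2))))), Pow(J, 2)) = Add(Pow(J, 2), Mul(Rational(1, 7), Pow(Add(5, Pow(Pow(J, 2), Rational(1, 2))), -1), Add(-94, Mul(-9, Pow(Pow(J, 2), Rational(1, 2)))))))
Add(Mul(Function('H')(10), 155), -42) = Add(Mul(Mul(Rational(1, 7), Pow(Add(5, Pow(Pow(10, 2), Rational(1, 2))), -1), Add(-94, Mul(-9, Pow(Pow(10, 2), Rational(1, 2))), Mul(7, Pow(10, 2), Add(5, Pow(Pow(10, 2), Rational(1, 2)))))), 155), -42) = Add(Mul(Mul(Rational(1, 7), Pow(Add(5, Pow(100, Rational(1, 2))), -1), Add(-94, Mul(-9, Pow(100, Rational(1, 2))), Mul(7, 100, Add(5, Pow(100, Rational(1, 2)))))), 155), -42) = Add(Mul(Mul(Rational(1, 7), Pow(Add(5, 10), -1), Add(-94, Mul(-9, 10), Mul(7, 100, Add(5, 10)))), 155), -42) = Add(Mul(Mul(Rational(1, 7), Pow(15, -1), Add(-94, -90, Mul(7, 100, 15))), 155), -42) = Add(Mul(Mul(Rational(1, 7), Rational(1, 15), Add(-94, -90, 10500)), 155), -42) = Add(Mul(Mul(Rational(1, 7), Rational(1, 15), 10316), 155), -42) = Add(Mul(Rational(10316, 105), 155), -42) = Add(Rational(319796, 21), -42) = Rational(318914, 21)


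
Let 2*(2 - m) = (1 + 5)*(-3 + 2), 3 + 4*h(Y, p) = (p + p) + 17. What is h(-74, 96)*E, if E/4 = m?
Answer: 1030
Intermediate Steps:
h(Y, p) = 7/2 + p/2 (h(Y, p) = -3/4 + ((p + p) + 17)/4 = -3/4 + (2*p + 17)/4 = -3/4 + (17 + 2*p)/4 = -3/4 + (17/4 + p/2) = 7/2 + p/2)
m = 5 (m = 2 - (1 + 5)*(-3 + 2)/2 = 2 - 3*(-1) = 2 - 1/2*(-6) = 2 + 3 = 5)
E = 20 (E = 4*5 = 20)
h(-74, 96)*E = (7/2 + (1/2)*96)*20 = (7/2 + 48)*20 = (103/2)*20 = 1030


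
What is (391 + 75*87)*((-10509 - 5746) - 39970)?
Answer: -388852100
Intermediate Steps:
(391 + 75*87)*((-10509 - 5746) - 39970) = (391 + 6525)*(-16255 - 39970) = 6916*(-56225) = -388852100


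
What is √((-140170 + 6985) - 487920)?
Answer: I*√621105 ≈ 788.1*I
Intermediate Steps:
√((-140170 + 6985) - 487920) = √(-133185 - 487920) = √(-621105) = I*√621105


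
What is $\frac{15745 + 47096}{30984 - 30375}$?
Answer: $\frac{20947}{203} \approx 103.19$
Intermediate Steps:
$\frac{15745 + 47096}{30984 - 30375} = \frac{62841}{609} = 62841 \cdot \frac{1}{609} = \frac{20947}{203}$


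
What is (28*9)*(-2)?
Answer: -504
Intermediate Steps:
(28*9)*(-2) = 252*(-2) = -504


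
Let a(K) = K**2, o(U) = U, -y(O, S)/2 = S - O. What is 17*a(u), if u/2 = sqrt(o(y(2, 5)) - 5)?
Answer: -748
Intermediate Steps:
y(O, S) = -2*S + 2*O (y(O, S) = -2*(S - O) = -2*S + 2*O)
u = 2*I*sqrt(11) (u = 2*sqrt((-2*5 + 2*2) - 5) = 2*sqrt((-10 + 4) - 5) = 2*sqrt(-6 - 5) = 2*sqrt(-11) = 2*(I*sqrt(11)) = 2*I*sqrt(11) ≈ 6.6332*I)
17*a(u) = 17*(2*I*sqrt(11))**2 = 17*(-44) = -748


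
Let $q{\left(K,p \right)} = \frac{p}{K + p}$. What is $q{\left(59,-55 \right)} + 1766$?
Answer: $\frac{7009}{4} \approx 1752.3$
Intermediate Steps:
$q{\left(59,-55 \right)} + 1766 = - \frac{55}{59 - 55} + 1766 = - \frac{55}{4} + 1766 = \frac{7009}{4}$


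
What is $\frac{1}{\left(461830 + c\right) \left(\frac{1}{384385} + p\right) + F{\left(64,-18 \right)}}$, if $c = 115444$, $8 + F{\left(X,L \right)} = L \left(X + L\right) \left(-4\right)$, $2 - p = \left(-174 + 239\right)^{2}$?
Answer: $- \frac{384385}{937063284401956} \approx -4.102 \cdot 10^{-10}$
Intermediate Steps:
$p = -4223$ ($p = 2 - \left(-174 + 239\right)^{2} = 2 - 65^{2} = 2 - 4225 = -4223$)
$F{\left(X,L \right)} = -8 - 4 L \left(L + X\right)$ ($F{\left(X,L \right)} = -8 + L \left(X + L\right) \left(-4\right) = -8 + L \left(L + X\right) \left(-4\right) = -8 - 4 L \left(L + X\right)$)
$\frac{1}{\left(461830 + c\right) \left(\frac{1}{384385} + p\right) + F{\left(64,-18 \right)}} = \frac{1}{\left(461830 + 115444\right) \left(\frac{1}{384385} - 4223\right) - \left(8 - 4608 + 1296\right)} = \frac{1}{577274 \left(\frac{1}{384385} - 4223\right) - -3304} = \frac{1}{577274 \left(- \frac{1623257854}{384385}\right) - -3304} = \frac{1}{- \frac{937064554409996}{384385} + 3304} = \frac{1}{- \frac{937063284401956}{384385}} = - \frac{384385}{937063284401956}$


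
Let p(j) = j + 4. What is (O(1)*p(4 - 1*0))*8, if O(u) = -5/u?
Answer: -320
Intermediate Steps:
p(j) = 4 + j
(O(1)*p(4 - 1*0))*8 = ((-5/1)*(4 + (4 - 1*0)))*8 = ((-5*1)*(4 + (4 + 0)))*8 = -5*(4 + 4)*8 = -5*8*8 = -40*8 = -320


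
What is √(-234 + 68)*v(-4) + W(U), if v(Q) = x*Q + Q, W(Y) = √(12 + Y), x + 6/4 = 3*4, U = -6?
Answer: √6 - 46*I*√166 ≈ 2.4495 - 592.67*I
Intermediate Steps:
x = 21/2 (x = -3/2 + 3*4 = -3/2 + 12 = 21/2 ≈ 10.500)
v(Q) = 23*Q/2 (v(Q) = 21*Q/2 + Q = 23*Q/2)
√(-234 + 68)*v(-4) + W(U) = √(-234 + 68)*((23/2)*(-4)) + √(12 - 6) = √(-166)*(-46) + √6 = (I*√166)*(-46) + √6 = -46*I*√166 + √6 = √6 - 46*I*√166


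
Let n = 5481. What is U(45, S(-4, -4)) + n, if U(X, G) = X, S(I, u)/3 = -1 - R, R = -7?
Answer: 5526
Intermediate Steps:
S(I, u) = 18 (S(I, u) = 3*(-1 - 1*(-7)) = 3*(-1 + 7) = 3*6 = 18)
U(45, S(-4, -4)) + n = 45 + 5481 = 5526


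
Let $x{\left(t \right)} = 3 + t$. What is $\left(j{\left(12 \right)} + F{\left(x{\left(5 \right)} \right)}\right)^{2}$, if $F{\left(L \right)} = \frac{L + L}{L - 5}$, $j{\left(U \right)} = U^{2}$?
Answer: $\frac{200704}{9} \approx 22300.0$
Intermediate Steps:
$F{\left(L \right)} = \frac{2 L}{-5 + L}$
$\left(j{\left(12 \right)} + F{\left(x{\left(5 \right)} \right)}\right)^{2} = \left(12^{2} + \frac{2 \left(3 + 5\right)}{-5 + \left(3 + 5\right)}\right)^{2} = \left(144 + 2 \cdot 8 \frac{1}{-5 + 8}\right)^{2} = \left(144 + 2 \cdot 8 \cdot \frac{1}{3}\right)^{2} = \left(144 + \frac{16}{3}\right)^{2} = \left(\frac{448}{3}\right)^{2} = \frac{200704}{9}$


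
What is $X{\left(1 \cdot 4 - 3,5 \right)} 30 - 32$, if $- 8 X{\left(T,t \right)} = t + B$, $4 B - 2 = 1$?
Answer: $- \frac{857}{16} \approx -53.563$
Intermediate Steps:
$B = \frac{3}{4}$ ($B = \frac{1}{2} + \frac{1}{4} \cdot 1 = \frac{1}{2} + \frac{1}{4} = \frac{3}{4} \approx 0.75$)
$X{\left(T,t \right)} = - \frac{3}{32} - \frac{t}{8}$ ($X{\left(T,t \right)} = - \frac{t + \frac{3}{4}}{8} = - \frac{\frac{3}{4} + t}{8} = - \frac{3}{32} - \frac{t}{8}$)
$X{\left(1 \cdot 4 - 3,5 \right)} 30 - 32 = \left(- \frac{3}{32} - \frac{5}{8}\right) 30 - 32 = \left(- \frac{23}{32}\right) 30 - 32 = - \frac{345}{16} - 32 = - \frac{857}{16}$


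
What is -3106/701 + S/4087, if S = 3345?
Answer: -10349377/2864987 ≈ -3.6124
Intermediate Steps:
-3106/701 + S/4087 = -3106/701 + 3345/4087 = -10349377/2864987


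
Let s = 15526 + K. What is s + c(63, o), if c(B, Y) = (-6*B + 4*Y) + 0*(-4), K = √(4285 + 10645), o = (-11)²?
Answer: 15632 + √14930 ≈ 15754.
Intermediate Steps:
o = 121
K = √14930 ≈ 122.19
c(B, Y) = -6*B + 4*Y (c(B, Y) = (-6*B + 4*Y) + 0 = -6*B + 4*Y)
s = 15526 + √14930 ≈ 15648.
s + c(63, o) = (15526 + √14930) + (-6*63 + 4*121) = (15526 + √14930) + (-378 + 484) = (15526 + √14930) + 106 = 15632 + √14930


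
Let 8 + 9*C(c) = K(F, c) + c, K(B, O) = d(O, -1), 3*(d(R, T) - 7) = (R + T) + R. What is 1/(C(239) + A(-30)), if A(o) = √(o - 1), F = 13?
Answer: 3573/160120 - 81*I*√31/160120 ≈ 0.022315 - 0.0028166*I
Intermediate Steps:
d(R, T) = 7 + T/3 + 2*R/3 (d(R, T) = 7 + ((R + T) + R)/3 = 7 + (T + 2*R)/3 = 7 + (T/3 + 2*R/3) = 7 + T/3 + 2*R/3)
K(B, O) = 20/3 + 2*O/3 (K(B, O) = 7 + (⅓)*(-1) + 2*O/3 = 7 - ⅓ + 2*O/3 = 20/3 + 2*O/3)
A(o) = √(-1 + o)
C(c) = -4/27 + 5*c/27 (C(c) = -8/9 + ((20/3 + 2*c/3) + c)/9 = -8/9 + (20/3 + 5*c/3)/9 = -8/9 + (20/27 + 5*c/27) = -4/27 + 5*c/27)
1/(C(239) + A(-30)) = 1/((-4/27 + (5/27)*239) + √(-1 - 30)) = 1/((-4/27 + 1195/27) + √(-31)) = 1/(397/9 + I*√31)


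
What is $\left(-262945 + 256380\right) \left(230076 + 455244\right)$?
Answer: $-4499125800$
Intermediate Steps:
$\left(-262945 + 256380\right) \left(230076 + 455244\right) = \left(-6565\right) 685320 = -4499125800$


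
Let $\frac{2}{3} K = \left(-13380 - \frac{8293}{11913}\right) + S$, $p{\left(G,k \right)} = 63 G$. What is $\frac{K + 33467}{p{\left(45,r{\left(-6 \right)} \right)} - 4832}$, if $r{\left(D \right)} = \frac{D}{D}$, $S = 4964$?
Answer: $- \frac{165526813}{15860174} \approx -10.437$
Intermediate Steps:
$r{\left(D \right)} = 1$
$K = - \frac{100268101}{7942}$ ($K = \frac{3 \left(\left(-13380 - \frac{8293}{11913}\right) + 4964\right)}{2} = \frac{3 \left(- \frac{159404233}{11913} + 4964\right)}{2} = \frac{3}{2} \left(- \frac{100268101}{11913}\right) = - \frac{100268101}{7942} \approx -12625.0$)
$\frac{K + 33467}{p{\left(45,r{\left(-6 \right)} \right)} - 4832} = \frac{- \frac{100268101}{7942} + 33467}{63 \cdot 45 - 4832} = \frac{165526813}{7942 \left(2835 - 4832\right)} = \frac{165526813}{7942 \left(-1997\right)} = \frac{165526813}{7942} \left(- \frac{1}{1997}\right) = - \frac{165526813}{15860174}$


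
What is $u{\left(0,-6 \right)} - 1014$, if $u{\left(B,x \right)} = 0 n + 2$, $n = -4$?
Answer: $-1012$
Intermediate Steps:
$u{\left(B,x \right)} = 2$ ($u{\left(B,x \right)} = 0 \left(-4\right) + 2 = 0 + 2 = 2$)
$u{\left(0,-6 \right)} - 1014 = 2 - 1014 = -1012$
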